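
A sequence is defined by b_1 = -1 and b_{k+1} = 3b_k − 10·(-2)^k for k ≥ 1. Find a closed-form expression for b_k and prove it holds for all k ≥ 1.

Claim: b_k = 3^k + 2·(-2)^k.

Base case: b_1 = -1, and 3^1 + 2·(-2)^1 = 3 − 4 = -1.
Assume b_r = 3^r + 2·(-2)^r for some r ≥ 1.
Then b_{r+1} = 3b_r − 10·(-2)^r = 3·(3^r + 2·(-2)^r) − 10·(-2)^r = 3^{r+1} + 6·(-2)^r − 10·(-2)^r = 3^{r+1} − 4·(-2)^r = 3^{r+1} + 2·(-2)^{r+1}.
This completes the inductive step, so b_k = 3^k + 2·(-2)^k for all k ≥ 1.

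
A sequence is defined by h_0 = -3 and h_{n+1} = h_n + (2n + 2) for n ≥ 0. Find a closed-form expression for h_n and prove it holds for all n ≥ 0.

Claim: h_n = n^2 + n − 3.

Base case: h_0 = -3, and 0^2 + 0 − 3 = -3.
Assume h_m = m^2 + m − 3.
Then h_{m+1} = h_m + (2m + 2) = (m^2 + m − 3) + (2m + 2) = m^2 + 3m − 1,
and (m+1)^2 + (m+1) − 3 = m^2 + 3m − 1.
Hence h_n = n^2 + n − 3 for every n ≥ 0, by induction.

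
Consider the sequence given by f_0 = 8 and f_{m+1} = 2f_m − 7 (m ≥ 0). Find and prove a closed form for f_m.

Claim: f_m = 2^m + 7.

Base case: f_0 = 8, and 2^0 + 7 = 1 + 7 = 8.
Assume f_j = 2^j + 7 for some j ≥ 0.
Then f_{j+1} = 2f_j − 7 = 2·(2^j + 7) − 7 = 2^{j+1} + 14 − 7 = 2^{j+1} + 7.
This completes the inductive step, so f_m = 2^m + 7 for all m ≥ 0.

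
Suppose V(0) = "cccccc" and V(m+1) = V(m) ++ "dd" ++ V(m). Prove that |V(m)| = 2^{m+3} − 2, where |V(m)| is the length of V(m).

Base case: |V(0)| = 6, and 2^{0+3} − 2 = 6.
Assume |V(j)| = 2^{j+3} − 2.
Then |V(j+1)| = |V(j)| + 2 + |V(j)| = 2|V(j)| + 2 = 2(2^{j+3} − 2) + 2 = 2^{j+1+3} − 4 + 2 = 2^{j+1+3} − 2.
Hence |V(m)| = 2^{m+3} − 2 for every m ≥ 0, by induction.

|V(m)| = 2^{m+3} − 2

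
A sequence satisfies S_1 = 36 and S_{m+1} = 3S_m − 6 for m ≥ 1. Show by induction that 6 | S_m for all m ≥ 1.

Base case: S_1 = 36 = 6·6, so 6 | S_1.
Assume 6 | S_j, so S_j = 6t for some integer t.
Then S_{j+1} = 3S_j − 6 = 3·(6t) − 6 = 6(3t − 1), so 6 | S_{j+1}.
This completes the inductive step, so 6 | S_m for all m ≥ 1.

6 | S_m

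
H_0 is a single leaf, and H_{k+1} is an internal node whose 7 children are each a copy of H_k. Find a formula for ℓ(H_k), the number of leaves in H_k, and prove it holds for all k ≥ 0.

Claim: ℓ(H_k) = 7^k.

Base case: ℓ(H_0) = 1, and 7^0 = 1.
Assume ℓ(H_m) = 7^m.
Then ℓ(H_{m+1}) = 7·ℓ(H_m) = 7·7^m = 7^{m+1}.
So the formula holds for m+1, and by induction ℓ(H_k) = 7^k for all k ≥ 0.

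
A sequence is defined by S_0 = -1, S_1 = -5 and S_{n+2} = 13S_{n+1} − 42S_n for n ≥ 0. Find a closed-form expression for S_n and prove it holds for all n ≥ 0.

Claim: S_n = 7^n − 2·6^n.

Base cases: S_0 = -1 and 7^0 − 2·6^0 = -1; S_1 = -5 and 7^1 − 2·6^1 = -5.
Assume S_j = 7^j − 2·6^j for all 0 ≤ j ≤ m, where m ≥ 1.
Then S_{m+1} = 13S_m − 42S_{m−1} = 13·(7^m − 2·6^m) − 42·(7^{m−1} − 2·6^{m−1}) = (13·7 − 42)7^{m−1} − 2·(13·6 − 42)6^{m−1} = 49·7^{m−1} − 72·6^{m−1} = 7^{m+1} − 2·6^{m+1}.
Hence S_n = 7^n − 2·6^n for every n ≥ 0, by strong induction.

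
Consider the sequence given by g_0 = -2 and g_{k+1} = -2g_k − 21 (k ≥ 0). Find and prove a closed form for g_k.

Claim: g_k = 5·(-2)^k − 7.

Base case: g_0 = -2, and 5·(-2)^0 − 7 = 5 − 7 = -2.
Assume g_r = 5·(-2)^r − 7 for some r ≥ 0.
Then g_{r+1} = -2g_r − 21 = -2·(5·(-2)^r − 7) − 21 = -10·(-2)^r + 14 − 21 = 5·(-2)^{r+1} − 7.
So the formula holds for r+1, and by induction g_k = 5·(-2)^k − 7 for all k ≥ 0.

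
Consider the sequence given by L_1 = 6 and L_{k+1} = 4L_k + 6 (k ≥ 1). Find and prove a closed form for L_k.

Claim: L_k = 2·4^k − 2.

Base case: L_1 = 6, and 2·4^1 − 2 = 8 − 2 = 6.
Assume L_m = 2·4^m − 2 for some m ≥ 1.
Then L_{m+1} = 4L_m + 6 = 4·(2·4^m − 2) + 6 = 8·4^m − 8 + 6 = 2·4^{m+1} − 2.
This completes the inductive step, so L_k = 2·4^k − 2 for all k ≥ 1.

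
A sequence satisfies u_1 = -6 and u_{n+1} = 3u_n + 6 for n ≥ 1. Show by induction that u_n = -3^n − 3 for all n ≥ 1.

Base case: u_1 = -6, and -3^1 − 3 = -3 − 3 = -6.
Assume u_r = -3^r − 3 for some r ≥ 1.
Then u_{r+1} = 3u_r + 6 = 3·(-3^r − 3) + 6 = -3^{r+1} − 9 + 6 = -3^{r+1} − 3.
So the formula holds for r+1, and by induction u_n = -3^n − 3 for all n ≥ 1.

u_n = -3^n − 3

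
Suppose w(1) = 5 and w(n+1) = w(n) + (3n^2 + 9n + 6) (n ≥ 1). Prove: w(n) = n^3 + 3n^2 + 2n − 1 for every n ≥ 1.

Base case: w(1) = 5, and 1^3 + 3·1^2 + 2·1 − 1 = 5.
Assume w(m) = m^3 + 3m^2 + 2m − 1.
Then w(m+1) = w(m) + (3m^2 + 9m + 6) = (m^3 + 3m^2 + 2m − 1) + (3m^2 + 9m + 6) = m^3 + 6m^2 + 11m + 5,
and (m+1)^3 + 3·(m+1)^2 + 2·(m+1) − 1 = m^3 + 6m^2 + 11m + 5.
This completes the inductive step, so w(n) = n^3 + 3n^2 + 2n − 1 for all n ≥ 1.

w(n) = n^3 + 3n^2 + 2n − 1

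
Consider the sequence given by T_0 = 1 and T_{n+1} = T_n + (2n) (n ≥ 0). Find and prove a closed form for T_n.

Claim: T_n = n^2 − n + 1.

Base case: T_0 = 1, and 0^2 − 0 + 1 = 1.
Assume T_j = j^2 − j + 1.
Then T_{j+1} = T_j + (2j) = (j^2 − j + 1) + (2j) = j^2 + j + 1,
and (j+1)^2 − (j+1) + 1 = j^2 + j + 1.
This completes the inductive step, so T_n = n^2 − n + 1 for all n ≥ 0.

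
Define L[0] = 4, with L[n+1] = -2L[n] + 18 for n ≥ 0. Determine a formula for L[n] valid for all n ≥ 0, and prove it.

Claim: L[n] = -2·(-2)^n + 6.

Base case: L[0] = 4, and -2·(-2)^0 + 6 = -2 + 6 = 4.
Assume L[m] = -2·(-2)^m + 6 for some m ≥ 0.
Then L[m+1] = -2L[m] + 18 = -2·(-2·(-2)^m + 6) + 18 = 4·(-2)^m − 12 + 18 = -2·(-2)^{m+1} + 6.
So the formula holds for m+1, and by induction L[n] = -2·(-2)^n + 6 for all n ≥ 0.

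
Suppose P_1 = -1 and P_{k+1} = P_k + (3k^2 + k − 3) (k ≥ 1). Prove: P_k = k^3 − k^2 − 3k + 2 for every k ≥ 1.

Base case: P_1 = -1, and 1^3 − 1^2 − 3·1 + 2 = -1.
Assume P_r = r^3 − r^2 − 3r + 2.
Then P_{r+1} = P_r + (3r^2 + r − 3) = (r^3 − r^2 − 3r + 2) + (3r^2 + r − 3) = r^3 + 2r^2 − 2r − 1,
and (r+1)^3 − (r+1)^2 − 3·(r+1) + 2 = r^3 + 2r^2 − 2r − 1.
Hence P_k = k^3 − k^2 − 3k + 2 for every k ≥ 1, by induction.

P_k = k^3 − k^2 − 3k + 2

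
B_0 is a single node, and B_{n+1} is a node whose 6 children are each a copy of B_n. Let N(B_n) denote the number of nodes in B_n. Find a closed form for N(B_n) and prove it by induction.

Claim: N(B_n) = (6^{n+1} − 1)/5.

Base case: N(B_0) = 1, and (6^{0+1} − 1)/5 = 1.
Assume N(B_m) = (6^{m+1} − 1)/5.
Then N(B_{m+1}) = 1 + 6N(B_m) = 1 + 6·(6^{m+1} − 1)/5 = 1 + (6^{m+2} − 6)/5 = (5 + 6^{m+2} − 6)/5 = (6^{m+2} − 1)/5.
By induction, N(B_n) = (6^{n+1} − 1)/5 for all n ≥ 0.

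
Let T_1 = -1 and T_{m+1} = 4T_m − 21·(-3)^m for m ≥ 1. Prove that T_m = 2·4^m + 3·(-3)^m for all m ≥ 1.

Base case: T_1 = -1, and 2·4^1 + 3·(-3)^1 = 8 − 9 = -1.
Assume T_r = 2·4^r + 3·(-3)^r for some r ≥ 1.
Then T_{r+1} = 4T_r − 21·(-3)^r = 4·(2·4^r + 3·(-3)^r) − 21·(-3)^r = 2·4^{r+1} + 12·(-3)^r − 21·(-3)^r = 2·4^{r+1} − 9·(-3)^r = 2·4^{r+1} + 3·(-3)^{r+1}.
By induction, T_m = 2·4^m + 3·(-3)^m for all m ≥ 1.

T_m = 2·4^m + 3·(-3)^m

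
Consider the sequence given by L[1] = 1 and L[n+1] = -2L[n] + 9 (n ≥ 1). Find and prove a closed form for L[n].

Claim: L[n] = (-2)^n + 3.

Base case: L[1] = 1, and (-2)^1 + 3 = -2 + 3 = 1.
Assume L[m] = (-2)^m + 3 for some m ≥ 1.
Then L[m+1] = -2L[m] + 9 = -2·((-2)^m + 3) + 9 = -2·(-2)^m − 6 + 9 = (-2)^{m+1} + 3.
Hence L[n] = (-2)^n + 3 for every n ≥ 1, by induction.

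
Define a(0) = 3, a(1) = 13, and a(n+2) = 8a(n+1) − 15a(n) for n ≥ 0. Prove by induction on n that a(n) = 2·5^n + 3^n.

Base cases: a(0) = 3 and 2·5^0 + 3^0 = 3; a(1) = 13 and 2·5^1 + 3^1 = 13.
Assume a(i) = 2·5^i + 3^i for all 0 ≤ i ≤ j, where j ≥ 1.
Then a(j+1) = 8a(j) − 15a(j−1) = 8·(2·5^j + 3^j) − 15·(2·5^{j−1} + 3^{j−1}) = 2·(8·5 − 15)5^{j−1} + (8·3 − 15)3^{j−1} = 50·5^{j−1} + 9·3^{j−1} = 2·5^{j+1} + 3^{j+1}.
This completes the inductive step, so a(n) = 2·5^n + 3^n for all n ≥ 0.

a(n) = 2·5^n + 3^n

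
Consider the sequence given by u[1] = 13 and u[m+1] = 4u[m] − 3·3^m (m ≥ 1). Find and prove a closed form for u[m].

Claim: u[m] = 4^m + 3·3^m.

Base case: u[1] = 13, and 4^1 + 3·3^1 = 4 + 9 = 13.
Assume u[j] = 4^j + 3·3^j for some j ≥ 1.
Then u[j+1] = 4u[j] − 3·3^j = 4·(4^j + 3·3^j) − 3·3^j = 4^{j+1} + 12·3^j − 3·3^j = 4^{j+1} + 9·3^j = 4^{j+1} + 3·3^{j+1}.
So the formula holds for j+1, and by induction u[m] = 4^m + 3·3^m for all m ≥ 1.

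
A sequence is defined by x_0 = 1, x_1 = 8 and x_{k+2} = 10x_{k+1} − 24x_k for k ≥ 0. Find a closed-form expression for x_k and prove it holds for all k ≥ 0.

Claim: x_k = 2·6^k − 4^k.

Base cases: x_0 = 1 and 2·6^0 − 4^0 = 1; x_1 = 8 and 2·6^1 − 4^1 = 8.
Assume x_j = 2·6^j − 4^j for all 0 ≤ j ≤ m, where m ≥ 1.
Then x_{m+1} = 10x_m − 24x_{m−1} = 10·(2·6^m − 4^m) − 24·(2·6^{m−1} − 4^{m−1}) = 2·(10·6 − 24)6^{m−1} − (10·4 − 24)4^{m−1} = 72·6^{m−1} − 16·4^{m−1} = 2·6^{m+1} − 4^{m+1}.
Hence x_k = 2·6^k − 4^k for every k ≥ 0, by strong induction.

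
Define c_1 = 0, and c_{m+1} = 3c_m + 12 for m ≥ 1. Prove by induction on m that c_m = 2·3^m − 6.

Base case: c_1 = 0, and 2·3^1 − 6 = 6 − 6 = 0.
Assume c_j = 2·3^j − 6 for some j ≥ 1.
Then c_{j+1} = 3c_j + 12 = 3·(2·3^j − 6) + 12 = 6·3^j − 18 + 12 = 2·3^{j+1} − 6.
By induction, c_m = 2·3^m − 6 for all m ≥ 1.

c_m = 2·3^m − 6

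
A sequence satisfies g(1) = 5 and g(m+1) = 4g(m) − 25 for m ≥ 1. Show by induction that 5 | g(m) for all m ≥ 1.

Base case: g(1) = 5 = 5·1, so 5 | g(1).
Assume 5 | g(k), so g(k) = 5t for some integer t.
Then g(k+1) = 4g(k) − 25 = 4·(5t) − 25 = 5(4t − 5), so 5 | g(k+1).
So the property holds for k+1, and by induction 5 | g(m) for all m ≥ 1.

5 | g(m)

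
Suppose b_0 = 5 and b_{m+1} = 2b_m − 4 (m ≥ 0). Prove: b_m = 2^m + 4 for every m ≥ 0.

Base case: b_0 = 5, and 2^0 + 4 = 1 + 4 = 5.
Assume b_k = 2^k + 4 for some k ≥ 0.
Then b_{k+1} = 2b_k − 4 = 2·(2^k + 4) − 4 = 2^{k+1} + 8 − 4 = 2^{k+1} + 4.
So the formula holds for k+1, and by induction b_m = 2^m + 4 for all m ≥ 0.

b_m = 2^m + 4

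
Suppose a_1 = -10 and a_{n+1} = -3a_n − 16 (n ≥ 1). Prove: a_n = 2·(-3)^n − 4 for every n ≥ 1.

Base case: a_1 = -10, and 2·(-3)^1 − 4 = -6 − 4 = -10.
Assume a_r = 2·(-3)^r − 4 for some r ≥ 1.
Then a_{r+1} = -3a_r − 16 = -3·(2·(-3)^r − 4) − 16 = -6·(-3)^r + 12 − 16 = 2·(-3)^{r+1} − 4.
This completes the inductive step, so a_n = 2·(-3)^n − 4 for all n ≥ 1.

a_n = 2·(-3)^n − 4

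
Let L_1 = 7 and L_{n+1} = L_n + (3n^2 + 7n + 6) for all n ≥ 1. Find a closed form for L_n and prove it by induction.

Claim: L_n = n^3 + 2n^2 + 3n + 1.

Base case: L_1 = 7, and 1^3 + 2·1^2 + 3·1 + 1 = 7.
Assume L_k = k^3 + 2k^2 + 3k + 1.
Then L_{k+1} = L_k + (3k^2 + 7k + 6) = (k^3 + 2k^2 + 3k + 1) + (3k^2 + 7k + 6) = k^3 + 5k^2 + 10k + 7,
and (k+1)^3 + 2·(k+1)^2 + 3·(k+1) + 1 = k^3 + 5k^2 + 10k + 7.
By induction, L_n = n^3 + 2n^2 + 3n + 1 for all n ≥ 1.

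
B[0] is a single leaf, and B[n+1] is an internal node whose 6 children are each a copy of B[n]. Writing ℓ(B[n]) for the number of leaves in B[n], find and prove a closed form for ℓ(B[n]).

Claim: ℓ(B[n]) = 6^n.

Base case: ℓ(B[0]) = 1, and 6^0 = 1.
Assume ℓ(B[m]) = 6^m.
Then ℓ(B[m+1]) = 6·ℓ(B[m]) = 6·6^m = 6^{m+1}.
So the formula holds for m+1, and by induction ℓ(B[n]) = 6^n for all n ≥ 0.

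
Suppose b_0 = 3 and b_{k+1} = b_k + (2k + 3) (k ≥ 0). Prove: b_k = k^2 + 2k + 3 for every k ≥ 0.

Base case: b_0 = 3, and 0^2 + 2·0 + 3 = 3.
Assume b_r = r^2 + 2r + 3.
Then b_{r+1} = b_r + (2r + 3) = (r^2 + 2r + 3) + (2r + 3) = r^2 + 4r + 6,
and (r+1)^2 + 2·(r+1) + 3 = r^2 + 4r + 6.
By induction, b_k = k^2 + 2k + 3 for all k ≥ 0.

b_k = k^2 + 2k + 3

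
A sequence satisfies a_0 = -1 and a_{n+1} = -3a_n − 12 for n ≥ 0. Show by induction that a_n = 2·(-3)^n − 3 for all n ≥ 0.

Base case: a_0 = -1, and 2·(-3)^0 − 3 = 2 − 3 = -1.
Assume a_r = 2·(-3)^r − 3 for some r ≥ 0.
Then a_{r+1} = -3a_r − 12 = -3·(2·(-3)^r − 3) − 12 = -6·(-3)^r + 9 − 12 = 2·(-3)^{r+1} − 3.
This completes the inductive step, so a_n = 2·(-3)^n − 3 for all n ≥ 0.

a_n = 2·(-3)^n − 3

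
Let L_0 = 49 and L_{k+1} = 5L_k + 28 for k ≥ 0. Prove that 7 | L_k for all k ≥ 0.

Base case: L_0 = 49 = 7·7, so 7 | L_0.
Assume 7 | L_r, so L_r = 7t for some integer t.
Then L_{r+1} = 5L_r + 28 = 5·(7t) + 28 = 7(5t + 4), so 7 | L_{r+1}.
Hence 7 | L_k for every k ≥ 0, by induction.

7 | L_k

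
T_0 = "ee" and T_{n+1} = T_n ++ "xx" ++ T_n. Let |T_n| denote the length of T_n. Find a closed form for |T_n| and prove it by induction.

Claim: |T_n| = 2^{n+2} − 2.

Base case: |T_0| = 2, and 2^{0+2} − 2 = 2.
Assume |T_k| = 2^{k+2} − 2.
Then |T_{k+1}| = |T_k| + 2 + |T_k| = 2|T_k| + 2 = 2(2^{k+2} − 2) + 2 = 2^{k+3} − 4 + 2 = 2^{k+3} − 2.
This completes the inductive step, so |T_n| = 2^{n+2} − 2 for all n ≥ 0.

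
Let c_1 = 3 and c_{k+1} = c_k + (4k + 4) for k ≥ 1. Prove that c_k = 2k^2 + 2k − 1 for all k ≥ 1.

Base case: c_1 = 3, and 2·1^2 + 2·1 − 1 = 3.
Assume c_m = 2m^2 + 2m − 1.
Then c_{m+1} = c_m + (4m + 4) = (2m^2 + 2m − 1) + (4m + 4) = 2m^2 + 6m + 3,
and 2·(m+1)^2 + 2·(m+1) − 1 = 2m^2 + 6m + 3.
By induction, c_k = 2k^2 + 2k − 1 for all k ≥ 1.

c_k = 2k^2 + 2k − 1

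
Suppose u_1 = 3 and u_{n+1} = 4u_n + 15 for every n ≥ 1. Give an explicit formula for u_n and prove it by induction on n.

Claim: u_n = 2·4^n − 5.

Base case: u_1 = 3, and 2·4^1 − 5 = 8 − 5 = 3.
Assume u_m = 2·4^m − 5 for some m ≥ 1.
Then u_{m+1} = 4u_m + 15 = 4·(2·4^m − 5) + 15 = 8·4^m − 20 + 15 = 2·4^{m+1} − 5.
By induction, u_n = 2·4^n − 5 for all n ≥ 1.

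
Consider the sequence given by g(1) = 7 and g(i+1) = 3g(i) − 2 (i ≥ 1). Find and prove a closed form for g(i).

Claim: g(i) = 2·3^i + 1.

Base case: g(1) = 7, and 2·3^1 + 1 = 6 + 1 = 7.
Assume g(k) = 2·3^k + 1 for some k ≥ 1.
Then g(k+1) = 3g(k) − 2 = 3·(2·3^k + 1) − 2 = 6·3^k + 3 − 2 = 2·3^{k+1} + 1.
By induction, g(i) = 2·3^i + 1 for all i ≥ 1.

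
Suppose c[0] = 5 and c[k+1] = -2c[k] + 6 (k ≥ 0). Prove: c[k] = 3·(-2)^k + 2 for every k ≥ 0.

Base case: c[0] = 5, and 3·(-2)^0 + 2 = 3 + 2 = 5.
Assume c[j] = 3·(-2)^j + 2 for some j ≥ 0.
Then c[j+1] = -2c[j] + 6 = -2·(3·(-2)^j + 2) + 6 = -6·(-2)^j − 4 + 6 = 3·(-2)^{j+1} + 2.
This completes the inductive step, so c[k] = 3·(-2)^k + 2 for all k ≥ 0.

c[k] = 3·(-2)^k + 2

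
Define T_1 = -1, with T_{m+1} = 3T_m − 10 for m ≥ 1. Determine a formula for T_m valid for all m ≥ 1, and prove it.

Claim: T_m = -2·3^m + 5.

Base case: T_1 = -1, and -2·3^1 + 5 = -6 + 5 = -1.
Assume T_k = -2·3^k + 5 for some k ≥ 1.
Then T_{k+1} = 3T_k − 10 = 3·(-2·3^k + 5) − 10 = -6·3^k + 15 − 10 = -2·3^{k+1} + 5.
By induction, T_m = -2·3^m + 5 for all m ≥ 1.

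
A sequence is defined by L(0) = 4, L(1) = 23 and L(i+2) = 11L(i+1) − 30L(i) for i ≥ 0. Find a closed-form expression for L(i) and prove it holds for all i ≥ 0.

Claim: L(i) = 3·6^i + 5^i.

Base cases: L(0) = 4 and 3·6^0 + 5^0 = 4; L(1) = 23 and 3·6^1 + 5^1 = 23.
Assume L(t) = 3·6^t + 5^t for all 0 ≤ t ≤ j, where j ≥ 1.
Then L(j+1) = 11L(j) − 30L(j−1) = 11·(3·6^j + 5^j) − 30·(3·6^{j−1} + 5^{j−1}) = 3·(11·6 − 30)6^{j−1} + (11·5 − 30)5^{j−1} = 108·6^{j−1} + 25·5^{j−1} = 3·6^{j+1} + 5^{j+1}.
So the formula holds for j+1, and by strong induction L(i) = 3·6^i + 5^i for all i ≥ 0.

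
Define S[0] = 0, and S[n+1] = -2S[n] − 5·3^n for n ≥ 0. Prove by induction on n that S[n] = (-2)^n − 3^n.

Base case: S[0] = 0, and (-2)^0 − 3^0 = 1 − 1 = 0.
Assume S[m] = (-2)^m − 3^m for some m ≥ 0.
Then S[m+1] = -2S[m] − 5·3^m = -2·((-2)^m − 3^m) − 5·3^m = (-2)^{m+1} + 2·3^m − 5·3^m = (-2)^{m+1} − 3·3^m = (-2)^{m+1} − 3^{m+1}.
Hence S[n] = (-2)^n − 3^n for every n ≥ 0, by induction.

S[n] = (-2)^n − 3^n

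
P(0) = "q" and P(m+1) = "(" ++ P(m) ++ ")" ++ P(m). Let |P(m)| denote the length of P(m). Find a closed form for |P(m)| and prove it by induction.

Claim: |P(m)| = 3·2^m − 2.

Base case: |P(0)| = 1, and 3·2^0 − 2 = 1.
Assume |P(j)| = 3·2^j − 2.
Then |P(j+1)| = 1 + |P(j)| + 1 + |P(j)| = 2|P(j)| + 2 = 2(3·2^j − 2) + 2 = 3·2^{j+1} − 4 + 2 = 3·2^{j+1} − 2.
Hence |P(m)| = 3·2^m − 2 for every m ≥ 0, by induction.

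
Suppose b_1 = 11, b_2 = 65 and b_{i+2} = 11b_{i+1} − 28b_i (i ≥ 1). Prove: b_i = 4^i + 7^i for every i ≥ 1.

Base cases: b_1 = 11 and 4^1 + 7^1 = 11; b_2 = 65 and 4^2 + 7^2 = 65.
Assume b_j = 4^j + 7^j for all 1 ≤ j ≤ k, where k ≥ 2.
Then b_{k+1} = 11b_k − 28b_{k−1} = 11·(4^k + 7^k) − 28·(4^{k−1} + 7^{k−1}) = (11·4 − 28)4^{k−1} + (11·7 − 28)7^{k−1} = 16·4^{k−1} + 49·7^{k−1} = 4^{k+1} + 7^{k+1}.
This completes the inductive step, so b_i = 4^i + 7^i for all i ≥ 1.

b_i = 4^i + 7^i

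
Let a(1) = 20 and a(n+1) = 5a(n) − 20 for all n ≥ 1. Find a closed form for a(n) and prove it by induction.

Claim: a(n) = 3·5^n + 5.

Base case: a(1) = 20, and 3·5^1 + 5 = 15 + 5 = 20.
Assume a(k) = 3·5^k + 5 for some k ≥ 1.
Then a(k+1) = 5a(k) − 20 = 5·(3·5^k + 5) − 20 = 15·5^k + 25 − 20 = 3·5^{k+1} + 5.
Hence a(n) = 3·5^n + 5 for every n ≥ 1, by induction.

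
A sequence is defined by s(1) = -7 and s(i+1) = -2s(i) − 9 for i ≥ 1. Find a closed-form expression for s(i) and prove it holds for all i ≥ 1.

Claim: s(i) = 2·(-2)^i − 3.

Base case: s(1) = -7, and 2·(-2)^1 − 3 = -4 − 3 = -7.
Assume s(j) = 2·(-2)^j − 3 for some j ≥ 1.
Then s(j+1) = -2s(j) − 9 = -2·(2·(-2)^j − 3) − 9 = -4·(-2)^j + 6 − 9 = 2·(-2)^{j+1} − 3.
This completes the inductive step, so s(i) = 2·(-2)^i − 3 for all i ≥ 1.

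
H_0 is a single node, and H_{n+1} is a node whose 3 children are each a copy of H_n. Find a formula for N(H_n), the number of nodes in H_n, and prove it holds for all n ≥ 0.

Claim: N(H_n) = (3^{n+1} − 1)/2.

Base case: N(H_0) = 1, and (3^{0+1} − 1)/2 = 1.
Assume N(H_r) = (3^{r+1} − 1)/2.
Then N(H_{r+1}) = 1 + 3N(H_r) = 1 + 3·(3^{r+1} − 1)/2 = 1 + (3^{r+2} − 3)/2 = (2 + 3^{r+2} − 3)/2 = (3^{r+2} − 1)/2.
Hence N(H_n) = (3^{n+1} − 1)/2 for every n ≥ 0, by induction.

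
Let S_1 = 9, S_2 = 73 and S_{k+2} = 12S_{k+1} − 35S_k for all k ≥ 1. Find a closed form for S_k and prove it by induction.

Claim: S_k = -5^k + 2·7^k.

Base cases: S_1 = 9 and -5^1 + 2·7^1 = 9; S_2 = 73 and -5^2 + 2·7^2 = 73.
Assume S_j = -5^j + 2·7^j for all 1 ≤ j ≤ r, where r ≥ 2.
Then S_{r+1} = 12S_r − 35S_{r−1} = 12·(-5^r + 2·7^r) − 35·(-5^{r−1} + 2·7^{r−1}) = -(12·5 − 35)5^{r−1} + 2·(12·7 − 35)7^{r−1} = -25·5^{r−1} + 98·7^{r−1} = -5^{r+1} + 2·7^{r+1}.
So the formula holds for r+1, and by strong induction S_k = -5^k + 2·7^k for all k ≥ 1.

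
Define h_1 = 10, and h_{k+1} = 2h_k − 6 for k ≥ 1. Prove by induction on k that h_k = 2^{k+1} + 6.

Base case: h_1 = 10, and 2^{1+1} + 6 = 4 + 6 = 10.
Assume h_r = 2^{r+1} + 6 for some r ≥ 1.
Then h_{r+1} = 2h_r − 6 = 2·(2^{r+1} + 6) − 6 = 2^{r+2} + 12 − 6 = 2^{r+2} + 6.
By induction, h_k = 2^{k+1} + 6 for all k ≥ 1.

h_k = 2^{k+1} + 6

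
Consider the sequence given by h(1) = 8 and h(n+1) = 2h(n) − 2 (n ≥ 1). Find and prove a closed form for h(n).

Claim: h(n) = 3·2^n + 2.

Base case: h(1) = 8, and 3·2^1 + 2 = 6 + 2 = 8.
Assume h(j) = 3·2^j + 2 for some j ≥ 1.
Then h(j+1) = 2h(j) − 2 = 2·(3·2^j + 2) − 2 = 6·2^j + 4 − 2 = 3·2^{j+1} + 2.
Hence h(n) = 3·2^n + 2 for every n ≥ 1, by induction.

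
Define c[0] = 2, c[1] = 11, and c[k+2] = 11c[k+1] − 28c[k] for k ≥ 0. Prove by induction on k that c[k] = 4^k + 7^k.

Base cases: c[0] = 2 and 4^0 + 7^0 = 2; c[1] = 11 and 4^1 + 7^1 = 11.
Assume c[j] = 4^j + 7^j for all 0 ≤ j ≤ m, where m ≥ 1.
Then c[m+1] = 11c[m] − 28c[m−1] = 11·(4^m + 7^m) − 28·(4^{m−1} + 7^{m−1}) = (11·4 − 28)4^{m−1} + (11·7 − 28)7^{m−1} = 16·4^{m−1} + 49·7^{m−1} = 4^{m+1} + 7^{m+1}.
By strong induction, c[k] = 4^k + 7^k for all k ≥ 0.

c[k] = 4^k + 7^k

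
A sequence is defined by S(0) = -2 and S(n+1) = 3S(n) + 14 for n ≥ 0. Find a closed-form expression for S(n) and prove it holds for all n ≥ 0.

Claim: S(n) = 5·3^n − 7.

Base case: S(0) = -2, and 5·3^0 − 7 = 5 − 7 = -2.
Assume S(k) = 5·3^k − 7 for some k ≥ 0.
Then S(k+1) = 3S(k) + 14 = 3·(5·3^k − 7) + 14 = 15·3^k − 21 + 14 = 5·3^{k+1} − 7.
Hence S(n) = 5·3^n − 7 for every n ≥ 0, by induction.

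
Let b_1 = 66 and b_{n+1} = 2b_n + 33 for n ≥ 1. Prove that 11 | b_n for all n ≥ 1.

Base case: b_1 = 66 = 11·6, so 11 | b_1.
Assume 11 | b_m, so b_m = 11t for some integer t.
Then b_{m+1} = 2b_m + 33 = 2·(11t) + 33 = 11(2t + 3), so 11 | b_{m+1}.
So the property holds for m+1, and by induction 11 | b_n for all n ≥ 1.

11 | b_n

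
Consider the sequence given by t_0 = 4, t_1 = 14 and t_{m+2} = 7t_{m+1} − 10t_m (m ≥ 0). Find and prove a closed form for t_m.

Claim: t_m = 2·2^m + 2·5^m.

Base cases: t_0 = 4 and 2·2^0 + 2·5^0 = 4; t_1 = 14 and 2·2^1 + 2·5^1 = 14.
Assume t_j = 2·2^j + 2·5^j for all 0 ≤ j ≤ r, where r ≥ 1.
Then t_{r+1} = 7t_r − 10t_{r−1} = 7·(2·2^r + 2·5^r) − 10·(2·2^{r−1} + 2·5^{r−1}) = 2·(7·2 − 10)2^{r−1} + 2·(7·5 − 10)5^{r−1} = 8·2^{r−1} + 50·5^{r−1} = 2·2^{r+1} + 2·5^{r+1}.
Hence t_m = 2·2^m + 2·5^m for every m ≥ 0, by strong induction.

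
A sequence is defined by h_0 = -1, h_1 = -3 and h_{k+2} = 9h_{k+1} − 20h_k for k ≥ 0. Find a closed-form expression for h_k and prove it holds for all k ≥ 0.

Claim: h_k = 5^k − 2·4^k.

Base cases: h_0 = -1 and 5^0 − 2·4^0 = -1; h_1 = -3 and 5^1 − 2·4^1 = -3.
Assume h_j = 5^j − 2·4^j for all 0 ≤ j ≤ m, where m ≥ 1.
Then h_{m+1} = 9h_m − 20h_{m−1} = 9·(5^m − 2·4^m) − 20·(5^{m−1} − 2·4^{m−1}) = (9·5 − 20)5^{m−1} − 2·(9·4 − 20)4^{m−1} = 25·5^{m−1} − 32·4^{m−1} = 5^{m+1} − 2·4^{m+1}.
So the formula holds for m+1, and by strong induction h_k = 5^k − 2·4^k for all k ≥ 0.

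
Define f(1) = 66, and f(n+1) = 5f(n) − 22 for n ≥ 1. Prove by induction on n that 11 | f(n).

Base case: f(1) = 66 = 11·6, so 11 | f(1).
Assume 11 | f(r), so f(r) = 11t for some integer t.
Then f(r+1) = 5f(r) − 22 = 5·(11t) − 22 = 11(5t − 2), so 11 | f(r+1).
By induction, 11 | f(n) for all n ≥ 1.

11 | f(n)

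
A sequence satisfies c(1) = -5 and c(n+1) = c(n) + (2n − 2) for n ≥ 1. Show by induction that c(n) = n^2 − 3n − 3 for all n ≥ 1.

Base case: c(1) = -5, and 1^2 − 3·1 − 3 = -5.
Assume c(j) = j^2 − 3j − 3.
Then c(j+1) = c(j) + (2j − 2) = (j^2 − 3j − 3) + (2j − 2) = j^2 − j − 5,
and (j+1)^2 − 3·(j+1) − 3 = j^2 − j − 5.
This completes the inductive step, so c(n) = n^2 − 3n − 3 for all n ≥ 1.

c(n) = n^2 − 3n − 3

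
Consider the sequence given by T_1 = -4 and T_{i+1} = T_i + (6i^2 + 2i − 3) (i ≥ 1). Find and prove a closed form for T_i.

Claim: T_i = 2i^3 − 2i^2 − 3i − 1.

Base case: T_1 = -4, and 2·1^3 − 2·1^2 − 3·1 − 1 = -4.
Assume T_j = 2j^3 − 2j^2 − 3j − 1.
Then T_{j+1} = T_j + (6j^2 + 2j − 3) = (2j^3 − 2j^2 − 3j − 1) + (6j^2 + 2j − 3) = 2j^3 + 4j^2 − j − 4,
and 2·(j+1)^3 − 2·(j+1)^2 − 3·(j+1) − 1 = 2j^3 + 4j^2 − j − 4.
Hence T_i = 2i^3 − 2i^2 − 3i − 1 for every i ≥ 1, by induction.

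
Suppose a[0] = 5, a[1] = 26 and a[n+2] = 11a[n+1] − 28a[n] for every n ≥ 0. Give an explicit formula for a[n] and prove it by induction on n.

Claim: a[n] = 3·4^n + 2·7^n.

Base cases: a[0] = 5 and 3·4^0 + 2·7^0 = 5; a[1] = 26 and 3·4^1 + 2·7^1 = 26.
Assume a[j] = 3·4^j + 2·7^j for all 0 ≤ j ≤ r, where r ≥ 1.
Then a[r+1] = 11a[r] − 28a[r−1] = 11·(3·4^r + 2·7^r) − 28·(3·4^{r−1} + 2·7^{r−1}) = 3·(11·4 − 28)4^{r−1} + 2·(11·7 − 28)7^{r−1} = 48·4^{r−1} + 98·7^{r−1} = 3·4^{r+1} + 2·7^{r+1}.
By strong induction, a[n] = 3·4^n + 2·7^n for all n ≥ 0.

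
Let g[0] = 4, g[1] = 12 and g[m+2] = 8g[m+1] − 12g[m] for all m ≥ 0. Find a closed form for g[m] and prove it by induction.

Claim: g[m] = 3·2^m + 6^m.

Base cases: g[0] = 4 and 3·2^0 + 6^0 = 4; g[1] = 12 and 3·2^1 + 6^1 = 12.
Assume g[i] = 3·2^i + 6^i for all 0 ≤ i ≤ j, where j ≥ 1.
Then g[j+1] = 8g[j] − 12g[j−1] = 8·(3·2^j + 6^j) − 12·(3·2^{j−1} + 6^{j−1}) = 3·(8·2 − 12)2^{j−1} + (8·6 − 12)6^{j−1} = 12·2^{j−1} + 36·6^{j−1} = 3·2^{j+1} + 6^{j+1}.
Hence g[m] = 3·2^m + 6^m for every m ≥ 0, by strong induction.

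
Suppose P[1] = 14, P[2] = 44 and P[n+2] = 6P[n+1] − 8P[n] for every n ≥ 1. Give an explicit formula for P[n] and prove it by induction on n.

Claim: P[n] = 3·2^n + 2·4^n.

Base cases: P[1] = 14 and 3·2^1 + 2·4^1 = 14; P[2] = 44 and 3·2^2 + 2·4^2 = 44.
Assume P[i] = 3·2^i + 2·4^i for all 1 ≤ i ≤ j, where j ≥ 2.
Then P[j+1] = 6P[j] − 8P[j−1] = 6·(3·2^j + 2·4^j) − 8·(3·2^{j−1} + 2·4^{j−1}) = 3·(6·2 − 8)2^{j−1} + 2·(6·4 − 8)4^{j−1} = 12·2^{j−1} + 32·4^{j−1} = 3·2^{j+1} + 2·4^{j+1}.
So the formula holds for j+1, and by strong induction P[n] = 3·2^n + 2·4^n for all n ≥ 1.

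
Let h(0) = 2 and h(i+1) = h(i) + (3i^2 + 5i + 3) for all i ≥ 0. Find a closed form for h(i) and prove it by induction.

Claim: h(i) = i^3 + i^2 + i + 2.

Base case: h(0) = 2, and 0^3 + 0^2 + 0 + 2 = 2.
Assume h(r) = r^3 + r^2 + r + 2.
Then h(r+1) = h(r) + (3r^2 + 5r + 3) = (r^3 + r^2 + r + 2) + (3r^2 + 5r + 3) = r^3 + 4r^2 + 6r + 5,
and (r+1)^3 + (r+1)^2 + (r+1) + 2 = r^3 + 4r^2 + 6r + 5.
By induction, h(i) = i^3 + i^2 + i + 2 for all i ≥ 0.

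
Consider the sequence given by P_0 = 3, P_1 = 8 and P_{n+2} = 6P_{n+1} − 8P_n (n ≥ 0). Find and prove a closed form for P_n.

Claim: P_n = 2·2^n + 4^n.

Base cases: P_0 = 3 and 2·2^0 + 4^0 = 3; P_1 = 8 and 2·2^1 + 4^1 = 8.
Assume P_i = 2·2^i + 4^i for all 0 ≤ i ≤ j, where j ≥ 1.
Then P_{j+1} = 6P_j − 8P_{j−1} = 6·(2·2^j + 4^j) − 8·(2·2^{j−1} + 4^{j−1}) = 2·(6·2 − 8)2^{j−1} + (6·4 − 8)4^{j−1} = 8·2^{j−1} + 16·4^{j−1} = 2·2^{j+1} + 4^{j+1}.
So the formula holds for j+1, and by strong induction P_n = 2·2^n + 4^n for all n ≥ 0.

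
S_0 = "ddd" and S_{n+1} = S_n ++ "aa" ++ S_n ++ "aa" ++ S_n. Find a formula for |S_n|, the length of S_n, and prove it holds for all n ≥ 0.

Claim: |S_n| = 5·3^n − 2.

Base case: |S_0| = 3, and 5·3^0 − 2 = 3.
Assume |S_m| = 5·3^m − 2.
Then |S_{m+1}| = 3|S_m| + 4 = 3(5·3^m − 2) + 4 = 5·3^{m+1} − 6 + 4 = 5·3^{m+1} − 2.
This completes the inductive step, so |S_n| = 5·3^n − 2 for all n ≥ 0.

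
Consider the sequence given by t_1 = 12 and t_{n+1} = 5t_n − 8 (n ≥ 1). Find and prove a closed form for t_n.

Claim: t_n = 2·5^n + 2.

Base case: t_1 = 12, and 2·5^1 + 2 = 10 + 2 = 12.
Assume t_m = 2·5^m + 2 for some m ≥ 1.
Then t_{m+1} = 5t_m − 8 = 5·(2·5^m + 2) − 8 = 10·5^m + 10 − 8 = 2·5^{m+1} + 2.
This completes the inductive step, so t_n = 2·5^n + 2 for all n ≥ 1.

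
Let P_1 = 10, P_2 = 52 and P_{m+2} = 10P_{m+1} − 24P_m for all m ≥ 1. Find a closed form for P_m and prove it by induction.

Claim: P_m = 6^m + 4^m.

Base cases: P_1 = 10 and 6^1 + 4^1 = 10; P_2 = 52 and 6^2 + 4^2 = 52.
Assume P_j = 6^j + 4^j for all 1 ≤ j ≤ k, where k ≥ 2.
Then P_{k+1} = 10P_k − 24P_{k−1} = 10·(6^k + 4^k) − 24·(6^{k−1} + 4^{k−1}) = (10·6 − 24)6^{k−1} + (10·4 − 24)4^{k−1} = 36·6^{k−1} + 16·4^{k−1} = 6^{k+1} + 4^{k+1}.
This completes the inductive step, so P_m = 6^m + 4^m for all m ≥ 1.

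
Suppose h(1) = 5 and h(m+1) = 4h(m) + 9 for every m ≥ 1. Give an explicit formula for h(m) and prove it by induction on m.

Claim: h(m) = 2·4^m − 3.

Base case: h(1) = 5, and 2·4^1 − 3 = 8 − 3 = 5.
Assume h(j) = 2·4^j − 3 for some j ≥ 1.
Then h(j+1) = 4h(j) + 9 = 4·(2·4^j − 3) + 9 = 8·4^j − 12 + 9 = 2·4^{j+1} − 3.
By induction, h(m) = 2·4^m − 3 for all m ≥ 1.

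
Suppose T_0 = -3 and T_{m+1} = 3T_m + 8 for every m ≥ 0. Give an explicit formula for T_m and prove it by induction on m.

Claim: T_m = 3^m − 4.

Base case: T_0 = -3, and 3^0 − 4 = 1 − 4 = -3.
Assume T_k = 3^k − 4 for some k ≥ 0.
Then T_{k+1} = 3T_k + 8 = 3·(3^k − 4) + 8 = 3^{k+1} − 12 + 8 = 3^{k+1} − 4.
Hence T_m = 3^m − 4 for every m ≥ 0, by induction.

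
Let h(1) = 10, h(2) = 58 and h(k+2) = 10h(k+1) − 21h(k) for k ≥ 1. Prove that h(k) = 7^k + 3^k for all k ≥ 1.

Base cases: h(1) = 10 and 7^1 + 3^1 = 10; h(2) = 58 and 7^2 + 3^2 = 58.
Assume h(j) = 7^j + 3^j for all 1 ≤ j ≤ m, where m ≥ 2.
Then h(m+1) = 10h(m) − 21h(m−1) = 10·(7^m + 3^m) − 21·(7^{m−1} + 3^{m−1}) = (10·7 − 21)7^{m−1} + (10·3 − 21)3^{m−1} = 49·7^{m−1} + 9·3^{m−1} = 7^{m+1} + 3^{m+1}.
So the formula holds for m+1, and by strong induction h(k) = 7^k + 3^k for all k ≥ 1.

h(k) = 7^k + 3^k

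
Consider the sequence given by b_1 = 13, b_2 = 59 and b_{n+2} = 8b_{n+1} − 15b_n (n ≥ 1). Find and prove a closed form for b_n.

Claim: b_n = 3^n + 2·5^n.

Base cases: b_1 = 13 and 3^1 + 2·5^1 = 13; b_2 = 59 and 3^2 + 2·5^2 = 59.
Assume b_j = 3^j + 2·5^j for all 1 ≤ j ≤ k, where k ≥ 2.
Then b_{k+1} = 8b_k − 15b_{k−1} = 8·(3^k + 2·5^k) − 15·(3^{k−1} + 2·5^{k−1}) = (8·3 − 15)3^{k−1} + 2·(8·5 − 15)5^{k−1} = 9·3^{k−1} + 50·5^{k−1} = 3^{k+1} + 2·5^{k+1}.
So the formula holds for k+1, and by strong induction b_n = 3^n + 2·5^n for all n ≥ 1.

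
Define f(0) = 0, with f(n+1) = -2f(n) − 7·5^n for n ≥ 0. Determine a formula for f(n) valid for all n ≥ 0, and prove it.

Claim: f(n) = (-2)^n − 5^n.

Base case: f(0) = 0, and (-2)^0 − 5^0 = 1 − 1 = 0.
Assume f(m) = (-2)^m − 5^m for some m ≥ 0.
Then f(m+1) = -2f(m) − 7·5^m = -2·((-2)^m − 5^m) − 7·5^m = (-2)^{m+1} + 2·5^m − 7·5^m = (-2)^{m+1} − 5·5^m = (-2)^{m+1} − 5^{m+1}.
So the formula holds for m+1, and by induction f(n) = (-2)^n − 5^n for all n ≥ 0.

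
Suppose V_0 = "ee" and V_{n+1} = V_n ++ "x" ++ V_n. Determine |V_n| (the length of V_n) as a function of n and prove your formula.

Claim: |V_n| = 3·2^n − 1.

Base case: |V_0| = 2, and 3·2^0 − 1 = 2.
Assume |V_m| = 3·2^m − 1.
Then |V_{m+1}| = |V_m| + 1 + |V_m| = 2|V_m| + 1 = 2(3·2^m − 1) + 1 = 3·2^{m+1} − 2 + 1 = 3·2^{m+1} − 1.
So the formula holds for m+1, and by induction |V_n| = 3·2^n − 1 for all n ≥ 0.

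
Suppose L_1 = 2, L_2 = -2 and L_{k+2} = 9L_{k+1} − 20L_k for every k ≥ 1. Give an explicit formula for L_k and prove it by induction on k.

Claim: L_k = 3·4^k − 2·5^k.

Base cases: L_1 = 2 and 3·4^1 − 2·5^1 = 2; L_2 = -2 and 3·4^2 − 2·5^2 = -2.
Assume L_i = 3·4^i − 2·5^i for all 1 ≤ i ≤ j, where j ≥ 2.
Then L_{j+1} = 9L_j − 20L_{j−1} = 9·(3·4^j − 2·5^j) − 20·(3·4^{j−1} − 2·5^{j−1}) = 3·(9·4 − 20)4^{j−1} − 2·(9·5 − 20)5^{j−1} = 48·4^{j−1} − 50·5^{j−1} = 3·4^{j+1} − 2·5^{j+1}.
So the formula holds for j+1, and by strong induction L_k = 3·4^k − 2·5^k for all k ≥ 1.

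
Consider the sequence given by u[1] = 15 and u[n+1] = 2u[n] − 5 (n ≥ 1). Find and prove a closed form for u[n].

Claim: u[n] = 5·2^n + 5.

Base case: u[1] = 15, and 5·2^1 + 5 = 10 + 5 = 15.
Assume u[j] = 5·2^j + 5 for some j ≥ 1.
Then u[j+1] = 2u[j] − 5 = 2·(5·2^j + 5) − 5 = 10·2^j + 10 − 5 = 5·2^{j+1} + 5.
By induction, u[n] = 5·2^n + 5 for all n ≥ 1.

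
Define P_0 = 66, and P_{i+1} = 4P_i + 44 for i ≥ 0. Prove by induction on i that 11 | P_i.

Base case: P_0 = 66 = 11·6, so 11 | P_0.
Assume 11 | P_j, so P_j = 11t for some integer t.
Then P_{j+1} = 4P_j + 44 = 4·(11t) + 44 = 11(4t + 4), so 11 | P_{j+1}.
So the property holds for j+1, and by induction 11 | P_i for all i ≥ 0.

11 | P_i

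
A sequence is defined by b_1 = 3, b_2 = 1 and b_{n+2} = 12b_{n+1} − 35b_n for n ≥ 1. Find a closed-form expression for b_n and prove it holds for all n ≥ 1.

Claim: b_n = 2·5^n − 7^n.

Base cases: b_1 = 3 and 2·5^1 − 7^1 = 3; b_2 = 1 and 2·5^2 − 7^2 = 1.
Assume b_j = 2·5^j − 7^j for all 1 ≤ j ≤ m, where m ≥ 2.
Then b_{m+1} = 12b_m − 35b_{m−1} = 12·(2·5^m − 7^m) − 35·(2·5^{m−1} − 7^{m−1}) = 2·(12·5 − 35)5^{m−1} − (12·7 − 35)7^{m−1} = 50·5^{m−1} − 49·7^{m−1} = 2·5^{m+1} − 7^{m+1}.
By strong induction, b_n = 2·5^n − 7^n for all n ≥ 1.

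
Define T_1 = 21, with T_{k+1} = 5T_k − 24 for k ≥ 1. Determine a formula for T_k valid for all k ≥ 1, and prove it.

Claim: T_k = 3·5^k + 6.

Base case: T_1 = 21, and 3·5^1 + 6 = 15 + 6 = 21.
Assume T_m = 3·5^m + 6 for some m ≥ 1.
Then T_{m+1} = 5T_m − 24 = 5·(3·5^m + 6) − 24 = 15·5^m + 30 − 24 = 3·5^{m+1} + 6.
This completes the inductive step, so T_k = 3·5^k + 6 for all k ≥ 1.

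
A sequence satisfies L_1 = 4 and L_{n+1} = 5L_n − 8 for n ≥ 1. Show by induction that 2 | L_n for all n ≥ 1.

Base case: L_1 = 4 = 2·2, so 2 | L_1.
Assume 2 | L_r, so L_r = 2t for some integer t.
Then L_{r+1} = 5L_r − 8 = 5·(2t) − 8 = 2(5t − 4), so 2 | L_{r+1}.
So the property holds for r+1, and by induction 2 | L_n for all n ≥ 1.

2 | L_n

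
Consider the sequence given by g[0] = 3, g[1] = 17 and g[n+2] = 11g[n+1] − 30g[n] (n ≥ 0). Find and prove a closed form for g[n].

Claim: g[n] = 5^n + 2·6^n.

Base cases: g[0] = 3 and 5^0 + 2·6^0 = 3; g[1] = 17 and 5^1 + 2·6^1 = 17.
Assume g[j] = 5^j + 2·6^j for all 0 ≤ j ≤ r, where r ≥ 1.
Then g[r+1] = 11g[r] − 30g[r−1] = 11·(5^r + 2·6^r) − 30·(5^{r−1} + 2·6^{r−1}) = (11·5 − 30)5^{r−1} + 2·(11·6 − 30)6^{r−1} = 25·5^{r−1} + 72·6^{r−1} = 5^{r+1} + 2·6^{r+1}.
So the formula holds for r+1, and by strong induction g[n] = 5^n + 2·6^n for all n ≥ 0.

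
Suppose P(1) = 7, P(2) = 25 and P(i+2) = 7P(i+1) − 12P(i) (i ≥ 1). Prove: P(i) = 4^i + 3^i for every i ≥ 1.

Base cases: P(1) = 7 and 4^1 + 3^1 = 7; P(2) = 25 and 4^2 + 3^2 = 25.
Assume P(j) = 4^j + 3^j for all 1 ≤ j ≤ r, where r ≥ 2.
Then P(r+1) = 7P(r) − 12P(r−1) = 7·(4^r + 3^r) − 12·(4^{r−1} + 3^{r−1}) = (7·4 − 12)4^{r−1} + (7·3 − 12)3^{r−1} = 16·4^{r−1} + 9·3^{r−1} = 4^{r+1} + 3^{r+1}.
So the formula holds for r+1, and by strong induction P(i) = 4^i + 3^i for all i ≥ 1.

P(i) = 4^i + 3^i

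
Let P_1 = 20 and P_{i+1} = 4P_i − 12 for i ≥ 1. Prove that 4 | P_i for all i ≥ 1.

Base case: P_1 = 20 = 4·5, so 4 | P_1.
Assume 4 | P_m, so P_m = 4t for some integer t.
Then P_{m+1} = 4P_m − 12 = 4·(4t) − 12 = 4(4t − 3), so 4 | P_{m+1}.
So the property holds for m+1, and by induction 4 | P_i for all i ≥ 1.

4 | P_i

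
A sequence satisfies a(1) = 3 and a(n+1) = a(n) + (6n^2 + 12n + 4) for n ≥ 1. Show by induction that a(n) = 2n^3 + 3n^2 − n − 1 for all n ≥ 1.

Base case: a(1) = 3, and 2·1^3 + 3·1^2 − 1 − 1 = 3.
Assume a(r) = 2r^3 + 3r^2 − r − 1.
Then a(r+1) = a(r) + (6r^2 + 12r + 4) = (2r^3 + 3r^2 − r − 1) + (6r^2 + 12r + 4) = 2r^3 + 9r^2 + 11r + 3,
and 2·(r+1)^3 + 3·(r+1)^2 − (r+1) − 1 = 2r^3 + 9r^2 + 11r + 3.
Hence a(n) = 2n^3 + 3n^2 − n − 1 for every n ≥ 1, by induction.

a(n) = 2n^3 + 3n^2 − n − 1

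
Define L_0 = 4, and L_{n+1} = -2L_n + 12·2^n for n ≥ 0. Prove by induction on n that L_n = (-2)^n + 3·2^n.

Base case: L_0 = 4, and (-2)^0 + 3·2^0 = 1 + 3 = 4.
Assume L_k = (-2)^k + 3·2^k for some k ≥ 0.
Then L_{k+1} = -2L_k + 12·2^k = -2·((-2)^k + 3·2^k) + 12·2^k = (-2)^{k+1} − 6·2^k + 12·2^k = (-2)^{k+1} + 6·2^k = (-2)^{k+1} + 3·2^{k+1}.
This completes the inductive step, so L_n = (-2)^n + 3·2^n for all n ≥ 0.

L_n = (-2)^n + 3·2^n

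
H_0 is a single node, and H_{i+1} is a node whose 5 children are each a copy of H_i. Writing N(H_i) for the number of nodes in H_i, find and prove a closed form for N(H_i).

Claim: N(H_i) = (5^{i+1} − 1)/4.

Base case: N(H_0) = 1, and (5^{0+1} − 1)/4 = 1.
Assume N(H_k) = (5^{k+1} − 1)/4.
Then N(H_{k+1}) = 1 + 5N(H_k) = 1 + 5·(5^{k+1} − 1)/4 = 1 + (5^{k+2} − 5)/4 = (4 + 5^{k+2} − 5)/4 = (5^{k+2} − 1)/4.
By induction, N(H_i) = (5^{i+1} − 1)/4 for all i ≥ 0.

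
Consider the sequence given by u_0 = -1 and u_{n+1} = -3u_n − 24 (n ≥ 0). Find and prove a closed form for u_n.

Claim: u_n = 5·(-3)^n − 6.

Base case: u_0 = -1, and 5·(-3)^0 − 6 = 5 − 6 = -1.
Assume u_m = 5·(-3)^m − 6 for some m ≥ 0.
Then u_{m+1} = -3u_m − 24 = -3·(5·(-3)^m − 6) − 24 = -15·(-3)^m + 18 − 24 = 5·(-3)^{m+1} − 6.
So the formula holds for m+1, and by induction u_n = 5·(-3)^n − 6 for all n ≥ 0.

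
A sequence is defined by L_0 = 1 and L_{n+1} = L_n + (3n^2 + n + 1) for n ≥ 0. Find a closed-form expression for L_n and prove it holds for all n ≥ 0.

Claim: L_n = n^3 − n^2 + n + 1.

Base case: L_0 = 1, and 0^3 − 0^2 + 0 + 1 = 1.
Assume L_m = m^3 − m^2 + m + 1.
Then L_{m+1} = L_m + (3m^2 + m + 1) = (m^3 − m^2 + m + 1) + (3m^2 + m + 1) = m^3 + 2m^2 + 2m + 2,
and (m+1)^3 − (m+1)^2 + (m+1) + 1 = m^3 + 2m^2 + 2m + 2.
By induction, L_n = n^3 − n^2 + n + 1 for all n ≥ 0.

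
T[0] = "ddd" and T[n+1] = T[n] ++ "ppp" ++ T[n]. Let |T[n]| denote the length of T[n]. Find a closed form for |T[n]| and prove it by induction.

Claim: |T[n]| = 6·2^n − 3.

Base case: |T[0]| = 3, and 6·2^0 − 3 = 3.
Assume |T[m]| = 6·2^m − 3.
Then |T[m+1]| = |T[m]| + 3 + |T[m]| = 2|T[m]| + 3 = 2(6·2^m − 3) + 3 = 6·2^{m+1} − 6 + 3 = 6·2^{m+1} − 3.
Hence |T[n]| = 6·2^n − 3 for every n ≥ 0, by induction.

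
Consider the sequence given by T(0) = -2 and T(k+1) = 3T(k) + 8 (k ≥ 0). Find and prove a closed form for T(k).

Claim: T(k) = 2·3^k − 4.

Base case: T(0) = -2, and 2·3^0 − 4 = 2 − 4 = -2.
Assume T(r) = 2·3^r − 4 for some r ≥ 0.
Then T(r+1) = 3T(r) + 8 = 3·(2·3^r − 4) + 8 = 6·3^r − 12 + 8 = 2·3^{r+1} − 4.
By induction, T(k) = 2·3^k − 4 for all k ≥ 0.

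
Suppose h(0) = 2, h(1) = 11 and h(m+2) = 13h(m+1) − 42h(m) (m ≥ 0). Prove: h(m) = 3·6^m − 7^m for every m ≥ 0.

Base cases: h(0) = 2 and 3·6^0 − 7^0 = 2; h(1) = 11 and 3·6^1 − 7^1 = 11.
Assume h(j) = 3·6^j − 7^j for all 0 ≤ j ≤ r, where r ≥ 1.
Then h(r+1) = 13h(r) − 42h(r−1) = 13·(3·6^r − 7^r) − 42·(3·6^{r−1} − 7^{r−1}) = 3·(13·6 − 42)6^{r−1} − (13·7 − 42)7^{r−1} = 108·6^{r−1} − 49·7^{r−1} = 3·6^{r+1} − 7^{r+1}.
By strong induction, h(m) = 3·6^m − 7^m for all m ≥ 0.

h(m) = 3·6^m − 7^m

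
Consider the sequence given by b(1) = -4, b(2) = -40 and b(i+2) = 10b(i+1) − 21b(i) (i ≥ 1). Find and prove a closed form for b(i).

Claim: b(i) = -7^i + 3^i.

Base cases: b(1) = -4 and -7^1 + 3^1 = -4; b(2) = -40 and -7^2 + 3^2 = -40.
Assume b(j) = -7^j + 3^j for all 1 ≤ j ≤ k, where k ≥ 2.
Then b(k+1) = 10b(k) − 21b(k−1) = 10·(-7^k + 3^k) − 21·(-7^{k−1} + 3^{k−1}) = -(10·7 − 21)7^{k−1} + (10·3 − 21)3^{k−1} = -49·7^{k−1} + 9·3^{k−1} = -7^{k+1} + 3^{k+1}.
By strong induction, b(i) = -7^i + 3^i for all i ≥ 1.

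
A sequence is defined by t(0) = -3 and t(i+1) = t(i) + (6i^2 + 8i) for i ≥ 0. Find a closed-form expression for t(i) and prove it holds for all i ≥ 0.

Claim: t(i) = 2i^3 + i^2 − 3i − 3.

Base case: t(0) = -3, and 2·0^3 + 0^2 − 3·0 − 3 = -3.
Assume t(j) = 2j^3 + j^2 − 3j − 3.
Then t(j+1) = t(j) + (6j^2 + 8j) = (2j^3 + j^2 − 3j − 3) + (6j^2 + 8j) = 2j^3 + 7j^2 + 5j − 3,
and 2·(j+1)^3 + (j+1)^2 − 3·(j+1) − 3 = 2j^3 + 7j^2 + 5j − 3.
Hence t(i) = 2i^3 + i^2 − 3i − 3 for every i ≥ 0, by induction.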